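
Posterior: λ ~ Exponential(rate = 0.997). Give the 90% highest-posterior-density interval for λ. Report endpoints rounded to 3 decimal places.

[0.000, 2.310]

The exponential density is strictly decreasing on [0, ∞), so the HPD interval is anchored at 0: [0, q] with P(λ ≤ q) = 0.90.
q = −ln(1 − 0.90) / 0.997 = 2.3026 / 0.997 = 2.310.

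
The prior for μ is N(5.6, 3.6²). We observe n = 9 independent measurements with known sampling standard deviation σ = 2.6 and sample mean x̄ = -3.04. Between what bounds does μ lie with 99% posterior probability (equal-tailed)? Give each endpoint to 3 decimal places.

Posterior precision = 1/3.6² + 9/2.6² = 0.0772 + 1.3314 = 1.4085, so posterior SD = 0.8426.
Posterior mean = (5.6/3.6² + 9·-3.04/2.6²) / 1.4085 = -2.5667.
Interval: -2.5667 ± 2.576 × 0.8426 → [-4.737, -0.396].

[-4.737, -0.396]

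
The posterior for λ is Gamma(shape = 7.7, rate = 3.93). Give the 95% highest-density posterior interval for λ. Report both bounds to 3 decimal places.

The posterior is unimodal and skewed, so the HPD interval has equal density at both endpoints and is the shortest 95% interval.
Solving f(0.708) = f(3.365) with F(3.365) − F(0.708) = 0.95 gives [0.708, 3.365].
For comparison, the equal-tailed interval is [0.829, 3.566]; the HPD is narrower and shifted toward the mode.

[0.708, 3.365]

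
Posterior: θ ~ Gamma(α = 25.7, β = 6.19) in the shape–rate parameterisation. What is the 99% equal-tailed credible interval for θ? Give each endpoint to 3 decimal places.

[2.345, 6.563]

Posterior: Gamma(shape 25.7, rate 6.19).
Equal-tailed 99% interval: Gamma(25.7, 6.19) quantiles at 0.005 and 0.995.
Posterior mean ≈ 4.152, SD ≈ 0.819; a Normal approximation gives roughly [2.042, 6.261].
Exact: lower = 2.345; upper = 6.563.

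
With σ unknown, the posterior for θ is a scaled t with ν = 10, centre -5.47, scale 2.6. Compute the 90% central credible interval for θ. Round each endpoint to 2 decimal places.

[-10.18, -0.76]

The t_10 distribution is symmetric; the 90% interval is -5.47 ± t·2.6 with t_{0.95,10} = 1.812.
Half-width: 1.812 × 2.6 = 4.71.
-5.47 − 4.71 = -10.18; -5.47 + 4.71 = -0.76.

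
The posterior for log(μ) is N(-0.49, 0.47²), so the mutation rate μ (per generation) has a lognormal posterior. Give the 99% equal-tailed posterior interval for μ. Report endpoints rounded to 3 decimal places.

On the log scale the 99% interval is -0.49 ± 2.576 × 0.47 = [-1.7006, 0.7206].
Exponentiate: [e^-1.7006, e^0.7206] = [0.183, 2.056].

[0.183, 2.056]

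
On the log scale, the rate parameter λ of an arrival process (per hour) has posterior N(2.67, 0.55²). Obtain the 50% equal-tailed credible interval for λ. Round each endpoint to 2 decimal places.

On the log scale the 50% interval is 2.67 ± 0.674 × 0.55 = [2.2990, 3.0410].
Exponentiate: [e^2.2990, e^3.0410] = [9.96, 20.93].

[9.96, 20.93]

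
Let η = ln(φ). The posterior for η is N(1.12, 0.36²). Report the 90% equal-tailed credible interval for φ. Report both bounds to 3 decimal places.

On the log scale the 90% interval is 1.12 ± 1.645 × 0.36 = [0.5279, 1.7121].
Exponentiate: [e^0.5279, e^1.7121] = [1.695, 5.541].

[1.695, 5.541]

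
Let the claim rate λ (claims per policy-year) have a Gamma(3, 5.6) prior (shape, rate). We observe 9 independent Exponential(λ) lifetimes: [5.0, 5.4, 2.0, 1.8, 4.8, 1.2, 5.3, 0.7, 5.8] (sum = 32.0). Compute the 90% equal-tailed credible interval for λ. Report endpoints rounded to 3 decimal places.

Posterior: Gamma(3+9, 5.6+32.0) = Gamma(12, 37.6) (shape, rate).
Equal-tailed 90% interval: Gamma(12, 37.6) quantiles at 0.05 and 0.95.
Posterior mean ≈ 0.319, SD ≈ 0.092; a Normal approximation gives roughly [0.168, 0.471].
Exact: lower = 0.184; upper = 0.484.

[0.184, 0.484]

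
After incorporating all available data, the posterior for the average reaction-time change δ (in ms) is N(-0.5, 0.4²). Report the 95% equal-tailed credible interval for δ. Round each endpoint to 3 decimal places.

[-1.284, 0.284]

The posterior is symmetric, so the 95% equal-tailed interval is δ = -0.5 ± z·0.4 with z = 1.960.
Half-width: 1.960 × 0.4 = 0.784.
-0.5 − 0.784 = -1.284; -0.5 + 0.784 = 0.284.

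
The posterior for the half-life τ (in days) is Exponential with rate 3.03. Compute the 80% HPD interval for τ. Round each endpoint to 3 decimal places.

The exponential density is strictly decreasing on [0, ∞), so the HPD interval is anchored at 0: [0, q] with P(τ ≤ q) = 0.80.
q = −ln(1 − 0.80) / 3.03 = 1.6094 / 3.03 = 0.531.

[0.000, 0.531]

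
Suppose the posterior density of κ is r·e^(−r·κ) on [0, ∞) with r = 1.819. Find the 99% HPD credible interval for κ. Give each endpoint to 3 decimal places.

[0.000, 2.532]

The exponential density is strictly decreasing on [0, ∞), so the HPD interval is anchored at 0: [0, q] with P(κ ≤ q) = 0.99.
q = −ln(1 − 0.99) / 1.819 = 4.6052 / 1.819 = 2.532.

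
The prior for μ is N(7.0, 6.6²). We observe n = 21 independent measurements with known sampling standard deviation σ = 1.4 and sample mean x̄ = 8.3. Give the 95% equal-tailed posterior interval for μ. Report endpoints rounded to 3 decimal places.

[7.699, 8.895]

Posterior precision = 1/6.6² + 21/1.4² = 0.0230 + 10.7143 = 10.7372, so posterior SD = 0.3052.
Posterior mean = (7.0/6.6² + 21·8.3/1.4²) / 10.7372 = 8.2972.
Interval: 8.2972 ± 1.960 × 0.3052 → [7.699, 8.895].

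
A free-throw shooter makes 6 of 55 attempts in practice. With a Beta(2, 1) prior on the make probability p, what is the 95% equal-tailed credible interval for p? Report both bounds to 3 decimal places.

[0.063, 0.237]

Posterior: Beta(2+6, 1+49) = Beta(8, 50).
Equal-tailed 95% interval: the 0.025 and 0.975 quantiles of Beta(8, 50).
Posterior mean ≈ 0.138, SD ≈ 0.045; a Normal approximation gives roughly [0.050, 0.226].
Exact: F⁻¹(0.025) = 0.063; F⁻¹(0.975) = 0.237.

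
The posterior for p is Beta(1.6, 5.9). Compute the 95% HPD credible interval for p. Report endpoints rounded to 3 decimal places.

[0.002, 0.485]

The posterior is unimodal and skewed, so the HPD interval has equal density at both endpoints and is the shortest 95% interval.
Solving f(0.002) = f(0.485) with F(0.485) − F(0.002) = 0.95 gives [0.002, 0.485].
For comparison, the equal-tailed interval is [0.021, 0.545]; the HPD is narrower and shifted toward the mode.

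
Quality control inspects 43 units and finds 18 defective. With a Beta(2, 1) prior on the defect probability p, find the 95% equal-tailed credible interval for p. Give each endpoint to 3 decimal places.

Posterior: Beta(2+18, 1+25) = Beta(20, 26).
Equal-tailed 95% interval: the 0.025 and 0.975 quantiles of Beta(20, 26).
Posterior mean ≈ 0.435, SD ≈ 0.072; a Normal approximation gives roughly [0.293, 0.577].
Exact: F⁻¹(0.025) = 0.296; F⁻¹(0.975) = 0.578.

[0.296, 0.578]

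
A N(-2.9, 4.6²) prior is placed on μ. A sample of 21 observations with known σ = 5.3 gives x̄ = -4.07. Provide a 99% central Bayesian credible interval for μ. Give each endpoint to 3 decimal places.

[-6.890, -1.111]

Posterior precision = 1/4.6² + 21/5.3² = 0.0473 + 0.7476 = 0.7949, so posterior SD = 1.1216.
Posterior mean = (-2.9/4.6² + 21·-4.07/5.3²) / 0.7949 = -4.0004.
Interval: -4.0004 ± 2.576 × 1.1216 → [-6.890, -1.111].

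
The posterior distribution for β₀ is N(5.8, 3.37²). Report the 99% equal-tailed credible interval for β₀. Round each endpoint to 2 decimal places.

The posterior is symmetric, so the 99% equal-tailed interval is β₀ = 5.8 ± z·3.37 with z = 2.576.
Half-width: 2.576 × 3.37 = 8.68.
5.8 − 8.68 = -2.88; 5.8 + 8.68 = 14.48.

[-2.88, 14.48]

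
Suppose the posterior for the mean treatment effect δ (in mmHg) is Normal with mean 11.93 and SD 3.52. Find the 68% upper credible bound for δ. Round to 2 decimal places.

13.58

Need U with P(δ ≤ U) = 0.68: U = 11.93 + z_{0.32}·3.52.
z = 0.468; U = 11.93 + 0.468 × 3.52 = 13.58.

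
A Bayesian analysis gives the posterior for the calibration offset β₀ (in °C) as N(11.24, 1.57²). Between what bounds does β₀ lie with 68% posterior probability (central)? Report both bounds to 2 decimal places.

[9.68, 12.80]

The posterior is symmetric, so the 68% equal-tailed interval is β₀ = 11.24 ± z·1.57 with z = 0.994.
Half-width: 0.994 × 1.57 = 1.56.
11.24 − 1.56 = 9.68; 11.24 + 1.56 = 12.80.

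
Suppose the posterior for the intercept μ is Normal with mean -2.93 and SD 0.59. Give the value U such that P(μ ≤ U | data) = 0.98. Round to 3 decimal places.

Need U with P(μ ≤ U) = 0.98: U = -2.93 + z_{0.02}·0.59.
z = 2.054; U = -2.93 + 2.054 × 0.59 = -1.718.

-1.718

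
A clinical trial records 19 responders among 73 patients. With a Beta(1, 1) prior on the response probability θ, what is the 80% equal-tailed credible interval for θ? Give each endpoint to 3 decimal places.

Posterior: Beta(1+19, 1+54) = Beta(20, 55).
Equal-tailed 80% interval: the 0.1 and 0.9 quantiles of Beta(20, 55).
Posterior mean ≈ 0.267, SD ≈ 0.051; a Normal approximation gives roughly [0.202, 0.332].
Exact: F⁻¹(0.1) = 0.203; F⁻¹(0.9) = 0.333.

[0.203, 0.333]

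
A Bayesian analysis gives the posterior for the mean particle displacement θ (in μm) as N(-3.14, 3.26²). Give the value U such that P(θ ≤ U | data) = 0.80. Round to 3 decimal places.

Need U with P(θ ≤ U) = 0.80: U = -3.14 + z_{0.2}·3.26.
z = 0.842; U = -3.14 + 0.842 × 3.26 = -0.396.

-0.396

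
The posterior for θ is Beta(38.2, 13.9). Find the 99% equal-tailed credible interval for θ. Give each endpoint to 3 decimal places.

[0.563, 0.870]

Posterior: Beta(38.2, 13.9).
Equal-tailed 99% interval: the 0.005 and 0.995 quantiles of Beta(38.2, 13.9).
Posterior mean ≈ 0.733, SD ≈ 0.061; a Normal approximation gives roughly [0.577, 0.890].
Exact: F⁻¹(0.005) = 0.563; F⁻¹(0.995) = 0.870.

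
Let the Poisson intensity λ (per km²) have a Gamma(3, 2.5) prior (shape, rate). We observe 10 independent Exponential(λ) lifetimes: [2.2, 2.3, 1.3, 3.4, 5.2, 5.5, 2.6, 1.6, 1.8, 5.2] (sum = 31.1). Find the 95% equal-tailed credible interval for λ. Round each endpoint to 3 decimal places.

Posterior: Gamma(3+10, 2.5+31.1) = Gamma(13, 33.6) (shape, rate).
Equal-tailed 95% interval: Gamma(13, 33.6) quantiles at 0.025 and 0.975.
Posterior mean ≈ 0.387, SD ≈ 0.107; a Normal approximation gives roughly [0.177, 0.597].
Exact: lower = 0.206; upper = 0.624.

[0.206, 0.624]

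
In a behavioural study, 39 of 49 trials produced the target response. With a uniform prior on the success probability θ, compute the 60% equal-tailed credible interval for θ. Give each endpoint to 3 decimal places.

Posterior: Beta(1+39, 1+10) = Beta(40, 11).
Equal-tailed 60% interval: the 0.2 and 0.8 quantiles of Beta(40, 11).
Posterior mean ≈ 0.784, SD ≈ 0.057; a Normal approximation gives roughly [0.736, 0.832].
Exact: F⁻¹(0.2) = 0.737; F⁻¹(0.8) = 0.834.

[0.737, 0.834]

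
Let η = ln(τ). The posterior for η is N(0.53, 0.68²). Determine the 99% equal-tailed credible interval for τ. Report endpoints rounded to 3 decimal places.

[0.295, 9.792]

On the log scale the 99% interval is 0.53 ± 2.576 × 0.68 = [-1.2216, 2.2816].
Exponentiate: [e^-1.2216, e^2.2816] = [0.295, 9.792].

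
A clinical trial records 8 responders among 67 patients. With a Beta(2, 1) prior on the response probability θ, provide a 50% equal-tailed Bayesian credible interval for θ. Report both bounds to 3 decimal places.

Posterior: Beta(2+8, 1+59) = Beta(10, 60).
Equal-tailed 50% interval: the 0.25 and 0.75 quantiles of Beta(10, 60).
Posterior mean ≈ 0.143, SD ≈ 0.042; a Normal approximation gives roughly [0.115, 0.171].
Exact: F⁻¹(0.25) = 0.113; F⁻¹(0.75) = 0.169.

[0.113, 0.169]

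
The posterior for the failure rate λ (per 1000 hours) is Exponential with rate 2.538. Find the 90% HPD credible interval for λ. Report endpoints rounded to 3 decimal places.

The exponential density is strictly decreasing on [0, ∞), so the HPD interval is anchored at 0: [0, q] with P(λ ≤ q) = 0.90.
q = −ln(1 − 0.90) / 2.538 = 2.3026 / 2.538 = 0.907.

[0.000, 0.907]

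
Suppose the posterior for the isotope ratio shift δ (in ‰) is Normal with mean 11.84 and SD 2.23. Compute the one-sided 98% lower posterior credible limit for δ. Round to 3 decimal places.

7.260

Need L with P(δ ≥ L) = 0.98: L = 11.84 − z_{0.02}·2.23.
z = 2.054; L = 11.84 − 2.054 × 2.23 = 7.260.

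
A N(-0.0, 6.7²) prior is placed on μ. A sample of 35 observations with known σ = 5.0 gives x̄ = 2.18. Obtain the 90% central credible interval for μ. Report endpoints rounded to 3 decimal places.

Posterior precision = 1/6.7² + 35/5.0² = 0.0223 + 1.4000 = 1.4223, so posterior SD = 0.8385.
Posterior mean = (-0.0/6.7² + 35·2.18/5.0²) / 1.4223 = 2.1459.
Interval: 2.1459 ± 1.645 × 0.8385 → [0.767, 3.525].

[0.767, 3.525]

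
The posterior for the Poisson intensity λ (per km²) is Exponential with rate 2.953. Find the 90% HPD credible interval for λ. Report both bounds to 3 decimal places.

[0.000, 0.780]

The exponential density is strictly decreasing on [0, ∞), so the HPD interval is anchored at 0: [0, q] with P(λ ≤ q) = 0.90.
q = −ln(1 − 0.90) / 2.953 = 2.3026 / 2.953 = 0.780.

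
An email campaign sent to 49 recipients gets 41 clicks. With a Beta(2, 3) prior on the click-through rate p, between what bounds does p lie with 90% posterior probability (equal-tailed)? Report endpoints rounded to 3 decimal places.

[0.701, 0.879]

Posterior: Beta(2+41, 3+8) = Beta(43, 11).
Equal-tailed 90% interval: the 0.05 and 0.95 quantiles of Beta(43, 11).
Posterior mean ≈ 0.796, SD ≈ 0.054; a Normal approximation gives roughly [0.707, 0.886].
Exact: F⁻¹(0.05) = 0.701; F⁻¹(0.95) = 0.879.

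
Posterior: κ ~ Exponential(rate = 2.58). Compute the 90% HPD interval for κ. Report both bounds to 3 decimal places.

[0.000, 0.892]

The exponential density is strictly decreasing on [0, ∞), so the HPD interval is anchored at 0: [0, q] with P(κ ≤ q) = 0.90.
q = −ln(1 − 0.90) / 2.58 = 2.3026 / 2.58 = 0.892.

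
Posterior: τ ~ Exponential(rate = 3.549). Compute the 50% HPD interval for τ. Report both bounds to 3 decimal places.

The exponential density is strictly decreasing on [0, ∞), so the HPD interval is anchored at 0: [0, q] with P(τ ≤ q) = 0.50.
q = −ln(1 − 0.50) / 3.549 = 0.6931 / 3.549 = 0.195.

[0.000, 0.195]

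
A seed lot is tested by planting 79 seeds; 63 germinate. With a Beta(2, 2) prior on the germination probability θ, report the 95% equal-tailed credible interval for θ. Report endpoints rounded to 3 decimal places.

Posterior: Beta(2+63, 2+16) = Beta(65, 18).
Equal-tailed 95% interval: the 0.025 and 0.975 quantiles of Beta(65, 18).
Posterior mean ≈ 0.783, SD ≈ 0.045; a Normal approximation gives roughly [0.695, 0.871].
Exact: F⁻¹(0.025) = 0.689; F⁻¹(0.975) = 0.864.

[0.689, 0.864]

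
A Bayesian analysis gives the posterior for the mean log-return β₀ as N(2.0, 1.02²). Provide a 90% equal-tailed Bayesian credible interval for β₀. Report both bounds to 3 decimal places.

[0.322, 3.678]

The posterior is symmetric, so the 90% equal-tailed interval is β₀ = 2.0 ± z·1.02 with z = 1.645.
Half-width: 1.645 × 1.02 = 1.678.
2.0 − 1.678 = 0.322; 2.0 + 1.678 = 3.678.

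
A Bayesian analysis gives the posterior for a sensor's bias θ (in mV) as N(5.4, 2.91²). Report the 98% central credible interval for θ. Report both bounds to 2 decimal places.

[-1.37, 12.17]

The posterior is symmetric, so the 98% equal-tailed interval is θ = 5.4 ± z·2.91 with z = 2.326.
Half-width: 2.326 × 2.91 = 6.77.
5.4 − 6.77 = -1.37; 5.4 + 6.77 = 12.17.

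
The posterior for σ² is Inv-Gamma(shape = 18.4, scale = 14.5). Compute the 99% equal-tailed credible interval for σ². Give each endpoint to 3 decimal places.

Inverse-Gamma(18.4, 14.5) quantiles: F⁻¹(0.005) and F⁻¹(0.995).
Equivalently, 1/σ² ~ Gamma(18.4, rate = 14.5); invert its 0.995 and 0.005 quantiles.
Posterior mean ≈ 0.833, SD ≈ 0.206; a Normal approximation gives roughly [0.303, 1.363].
Exact: lower = 0.463; upper = 1.572.

[0.463, 1.572]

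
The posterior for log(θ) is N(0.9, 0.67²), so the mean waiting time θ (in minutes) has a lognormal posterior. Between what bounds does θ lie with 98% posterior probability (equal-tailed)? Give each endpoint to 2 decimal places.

On the log scale the 98% interval is 0.9 ± 2.326 × 0.67 = [-0.6587, 2.4587].
Exponentiate: [e^-0.6587, e^2.4587] = [0.52, 11.69].

[0.52, 11.69]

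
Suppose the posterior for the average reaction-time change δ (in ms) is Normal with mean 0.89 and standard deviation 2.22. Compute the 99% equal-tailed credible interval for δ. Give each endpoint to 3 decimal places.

The posterior is symmetric, so the 99% equal-tailed interval is δ = 0.89 ± z·2.22 with z = 2.576.
Half-width: 2.576 × 2.22 = 5.718.
0.89 − 5.718 = -4.828; 0.89 + 5.718 = 6.608.

[-4.828, 6.608]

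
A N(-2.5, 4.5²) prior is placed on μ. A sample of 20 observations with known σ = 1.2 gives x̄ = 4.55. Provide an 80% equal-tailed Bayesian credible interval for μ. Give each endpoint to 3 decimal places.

[4.182, 4.868]

Posterior precision = 1/4.5² + 20/1.2² = 0.0494 + 13.8889 = 13.9383, so posterior SD = 0.2679.
Posterior mean = (-2.5/4.5² + 20·4.55/1.2²) / 13.9383 = 4.5250.
Interval: 4.5250 ± 1.282 × 0.2679 → [4.182, 4.868].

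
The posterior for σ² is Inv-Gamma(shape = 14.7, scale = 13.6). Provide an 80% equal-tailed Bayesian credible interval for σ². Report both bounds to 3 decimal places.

[0.688, 1.353]

Inverse-Gamma(14.7, 13.6) quantiles: F⁻¹(0.1) and F⁻¹(0.9).
Equivalently, 1/σ² ~ Gamma(14.7, rate = 13.6); invert its 0.9 and 0.1 quantiles.
Posterior mean ≈ 0.993, SD ≈ 0.279; a Normal approximation gives roughly [0.636, 1.350].
Exact: lower = 0.688; upper = 1.353.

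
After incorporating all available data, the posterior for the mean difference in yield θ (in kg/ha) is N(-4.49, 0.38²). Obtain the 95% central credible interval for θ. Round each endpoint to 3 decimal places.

The posterior is symmetric, so the 95% equal-tailed interval is θ = -4.49 ± z·0.38 with z = 1.960.
Half-width: 1.960 × 0.38 = 0.745.
-4.49 − 0.745 = -5.235; -4.49 + 0.745 = -3.745.

[-5.235, -3.745]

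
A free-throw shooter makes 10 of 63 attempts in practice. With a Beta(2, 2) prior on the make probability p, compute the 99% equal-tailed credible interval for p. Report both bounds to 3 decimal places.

[0.079, 0.315]

Posterior: Beta(2+10, 2+53) = Beta(12, 55).
Equal-tailed 99% interval: the 0.005 and 0.995 quantiles of Beta(12, 55).
Posterior mean ≈ 0.179, SD ≈ 0.046; a Normal approximation gives roughly [0.059, 0.299].
Exact: F⁻¹(0.005) = 0.079; F⁻¹(0.995) = 0.315.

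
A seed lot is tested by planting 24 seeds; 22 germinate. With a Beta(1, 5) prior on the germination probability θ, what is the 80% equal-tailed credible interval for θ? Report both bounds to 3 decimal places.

Posterior: Beta(1+22, 5+2) = Beta(23, 7).
Equal-tailed 80% interval: the 0.1 and 0.9 quantiles of Beta(23, 7).
Posterior mean ≈ 0.767, SD ≈ 0.076; a Normal approximation gives roughly [0.669, 0.864].
Exact: F⁻¹(0.1) = 0.665; F⁻¹(0.9) = 0.860.

[0.665, 0.860]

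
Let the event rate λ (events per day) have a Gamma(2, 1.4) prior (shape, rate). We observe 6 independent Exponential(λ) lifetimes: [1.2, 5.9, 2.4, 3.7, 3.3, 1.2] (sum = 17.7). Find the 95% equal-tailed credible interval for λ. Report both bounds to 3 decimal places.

Posterior: Gamma(2+6, 1.4+17.7) = Gamma(8, 19.1) (shape, rate).
Equal-tailed 95% interval: Gamma(8, 19.1) quantiles at 0.025 and 0.975.
Posterior mean ≈ 0.419, SD ≈ 0.148; a Normal approximation gives roughly [0.129, 0.709].
Exact: lower = 0.181; upper = 0.755.

[0.181, 0.755]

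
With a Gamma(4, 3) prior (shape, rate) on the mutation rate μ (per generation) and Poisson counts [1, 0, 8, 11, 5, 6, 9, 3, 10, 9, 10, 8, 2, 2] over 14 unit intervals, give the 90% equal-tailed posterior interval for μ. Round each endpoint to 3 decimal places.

[4.303, 6.116]

Posterior: Gamma(4+84, 3+14) = Gamma(88, 17) (shape, rate).
Equal-tailed 90% interval: Gamma(88, 17) quantiles at 0.05 and 0.95.
Posterior mean ≈ 5.176, SD ≈ 0.552; a Normal approximation gives roughly [4.269, 6.084].
Exact: lower = 4.303; upper = 6.116.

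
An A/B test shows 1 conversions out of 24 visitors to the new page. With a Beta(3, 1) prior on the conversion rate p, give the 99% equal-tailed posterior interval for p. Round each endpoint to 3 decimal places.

[0.026, 0.351]

Posterior: Beta(3+1, 1+23) = Beta(4, 24).
Equal-tailed 99% interval: the 0.005 and 0.995 quantiles of Beta(4, 24).
Posterior mean ≈ 0.143, SD ≈ 0.065; a Normal approximation gives roughly [-0.025, 0.310].
Exact: F⁻¹(0.005) = 0.026; F⁻¹(0.995) = 0.351.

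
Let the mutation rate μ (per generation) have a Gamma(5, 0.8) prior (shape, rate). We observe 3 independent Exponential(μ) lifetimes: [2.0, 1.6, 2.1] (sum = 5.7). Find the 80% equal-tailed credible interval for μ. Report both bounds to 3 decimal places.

Posterior: Gamma(5+3, 0.8+5.7) = Gamma(8, 6.5) (shape, rate).
Equal-tailed 80% interval: Gamma(8, 6.5) quantiles at 0.1 and 0.9.
Posterior mean ≈ 1.231, SD ≈ 0.435; a Normal approximation gives roughly [0.673, 1.788].
Exact: lower = 0.716; upper = 1.811.

[0.716, 1.811]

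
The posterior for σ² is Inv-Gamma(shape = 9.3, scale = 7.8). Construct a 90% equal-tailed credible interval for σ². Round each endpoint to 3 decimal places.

[0.526, 1.588]

Inverse-Gamma(9.3, 7.8) quantiles: F⁻¹(0.05) and F⁻¹(0.95).
Equivalently, 1/σ² ~ Gamma(9.3, rate = 7.8); invert its 0.95 and 0.05 quantiles.
Posterior mean ≈ 0.940, SD ≈ 0.348; a Normal approximation gives roughly [0.368, 1.512].
Exact: lower = 0.526; upper = 1.588.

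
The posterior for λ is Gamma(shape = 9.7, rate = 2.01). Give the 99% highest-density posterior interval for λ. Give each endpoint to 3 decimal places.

[1.542, 9.338]

The posterior is unimodal and skewed, so the HPD interval has equal density at both endpoints and is the shortest 99% interval.
Solving f(1.542) = f(9.338) with F(9.338) − F(1.542) = 0.99 gives [1.542, 9.338].
For comparison, the equal-tailed interval is [1.761, 9.739]; the HPD is narrower and shifted toward the mode.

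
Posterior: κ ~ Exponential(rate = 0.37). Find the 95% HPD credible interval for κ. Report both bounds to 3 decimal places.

[0.000, 8.097]

The exponential density is strictly decreasing on [0, ∞), so the HPD interval is anchored at 0: [0, q] with P(κ ≤ q) = 0.95.
q = −ln(1 − 0.95) / 0.37 = 2.9957 / 0.37 = 8.097.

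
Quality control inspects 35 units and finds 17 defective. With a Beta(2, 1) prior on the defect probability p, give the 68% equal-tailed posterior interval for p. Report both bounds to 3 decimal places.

[0.419, 0.581]

Posterior: Beta(2+17, 1+18) = Beta(19, 19).
Equal-tailed 68% interval: the 0.16 and 0.84 quantiles of Beta(19, 19).
Posterior mean ≈ 0.500, SD ≈ 0.080; a Normal approximation gives roughly [0.420, 0.580].
Exact: F⁻¹(0.16) = 0.419; F⁻¹(0.84) = 0.581.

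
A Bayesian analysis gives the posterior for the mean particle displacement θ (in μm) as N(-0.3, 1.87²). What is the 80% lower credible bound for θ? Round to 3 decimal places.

Need L with P(θ ≥ L) = 0.80: L = -0.3 − z_{0.2}·1.87.
z = 0.842; L = -0.3 − 0.842 × 1.87 = -1.874.

-1.874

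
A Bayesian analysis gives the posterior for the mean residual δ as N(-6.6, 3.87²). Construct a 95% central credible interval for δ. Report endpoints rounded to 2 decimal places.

[-14.19, 0.99]

The posterior is symmetric, so the 95% equal-tailed interval is δ = -6.6 ± z·3.87 with z = 1.960.
Half-width: 1.960 × 3.87 = 7.59.
-6.6 − 7.59 = -14.19; -6.6 + 7.59 = 0.99.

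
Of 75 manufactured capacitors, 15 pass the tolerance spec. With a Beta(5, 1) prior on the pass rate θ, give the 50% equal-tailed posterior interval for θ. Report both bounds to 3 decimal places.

[0.214, 0.278]

Posterior: Beta(5+15, 1+60) = Beta(20, 61).
Equal-tailed 50% interval: the 0.25 and 0.75 quantiles of Beta(20, 61).
Posterior mean ≈ 0.247, SD ≈ 0.048; a Normal approximation gives roughly [0.215, 0.279].
Exact: F⁻¹(0.25) = 0.214; F⁻¹(0.75) = 0.278.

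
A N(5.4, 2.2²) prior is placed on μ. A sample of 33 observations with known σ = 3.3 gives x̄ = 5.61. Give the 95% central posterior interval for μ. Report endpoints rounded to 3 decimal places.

[4.507, 6.686]

Posterior precision = 1/2.2² + 33/3.3² = 0.2066 + 3.0303 = 3.2369, so posterior SD = 0.5558.
Posterior mean = (5.4/2.2² + 33·5.61/3.3²) / 3.2369 = 5.5966.
Interval: 5.5966 ± 1.960 × 0.5558 → [4.507, 6.686].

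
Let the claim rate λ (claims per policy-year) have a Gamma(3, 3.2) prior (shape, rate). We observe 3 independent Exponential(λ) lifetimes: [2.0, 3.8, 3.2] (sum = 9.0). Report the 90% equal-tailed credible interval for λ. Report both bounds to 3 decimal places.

Posterior: Gamma(3+3, 3.2+9.0) = Gamma(6, 12.2) (shape, rate).
Equal-tailed 90% interval: Gamma(6, 12.2) quantiles at 0.05 and 0.95.
Posterior mean ≈ 0.492, SD ≈ 0.201; a Normal approximation gives roughly [0.162, 0.822].
Exact: lower = 0.214; upper = 0.862.

[0.214, 0.862]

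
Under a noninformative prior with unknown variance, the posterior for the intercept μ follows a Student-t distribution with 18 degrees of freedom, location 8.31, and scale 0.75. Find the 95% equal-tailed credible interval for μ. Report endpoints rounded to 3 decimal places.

[6.734, 9.886]

The t_18 distribution is symmetric; the 95% interval is 8.31 ± t·0.75 with t_{0.975,18} = 2.101.
Half-width: 2.101 × 0.75 = 1.576.
8.31 − 1.576 = 6.734; 8.31 + 1.576 = 9.886.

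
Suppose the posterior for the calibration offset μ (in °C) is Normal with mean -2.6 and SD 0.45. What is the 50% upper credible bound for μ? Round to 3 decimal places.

Need U with P(μ ≤ U) = 0.50: U = -2.6 + z_{0.5}·0.45.
z = 0.000; U = -2.6 + 0.000 × 0.45 = -2.600.

-2.600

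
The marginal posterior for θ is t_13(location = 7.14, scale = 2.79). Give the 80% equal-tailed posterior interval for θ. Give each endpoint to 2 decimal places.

[3.37, 10.91]

The t_13 distribution is symmetric; the 80% interval is 7.14 ± t·2.79 with t_{0.9,13} = 1.350.
Half-width: 1.350 × 2.79 = 3.77.
7.14 − 3.77 = 3.37; 7.14 + 3.77 = 10.91.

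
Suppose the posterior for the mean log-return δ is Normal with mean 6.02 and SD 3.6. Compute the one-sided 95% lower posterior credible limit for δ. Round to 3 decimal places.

Need L with P(δ ≥ L) = 0.95: L = 6.02 − z_{0.05}·3.6.
z = 1.645; L = 6.02 − 1.645 × 3.6 = 0.099.

0.099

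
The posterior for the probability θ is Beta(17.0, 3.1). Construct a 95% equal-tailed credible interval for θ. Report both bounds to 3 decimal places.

Posterior: Beta(17.0, 3.1).
Equal-tailed 95% interval: the 0.025 and 0.975 quantiles of Beta(17.0, 3.1).
Posterior mean ≈ 0.846, SD ≈ 0.079; a Normal approximation gives roughly [0.692, 1.000].
Exact: F⁻¹(0.025) = 0.663; F⁻¹(0.975) = 0.964.

[0.663, 0.964]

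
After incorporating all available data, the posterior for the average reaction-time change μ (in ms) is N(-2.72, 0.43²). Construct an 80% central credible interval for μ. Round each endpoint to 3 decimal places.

[-3.271, -2.169]

The posterior is symmetric, so the 80% equal-tailed interval is μ = -2.72 ± z·0.43 with z = 1.282.
Half-width: 1.282 × 0.43 = 0.551.
-2.72 − 0.551 = -3.271; -2.72 + 0.551 = -2.169.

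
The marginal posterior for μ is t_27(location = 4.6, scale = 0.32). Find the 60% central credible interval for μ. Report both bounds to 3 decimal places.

The t_27 distribution is symmetric; the 60% interval is 4.6 ± t·0.32 with t_{0.8,27} = 0.855.
Half-width: 0.855 × 0.32 = 0.274.
4.6 − 0.274 = 4.326; 4.6 + 0.274 = 4.874.

[4.326, 4.874]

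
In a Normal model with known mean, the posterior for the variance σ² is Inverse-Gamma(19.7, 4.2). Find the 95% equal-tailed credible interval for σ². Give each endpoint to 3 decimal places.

Inverse-Gamma(19.7, 4.2) quantiles: F⁻¹(0.025) and F⁻¹(0.975).
Equivalently, 1/σ² ~ Gamma(19.7, rate = 4.2); invert its 0.975 and 0.025 quantiles.
Posterior mean ≈ 0.225, SD ≈ 0.053; a Normal approximation gives roughly [0.120, 0.329].
Exact: lower = 0.143; upper = 0.351.

[0.143, 0.351]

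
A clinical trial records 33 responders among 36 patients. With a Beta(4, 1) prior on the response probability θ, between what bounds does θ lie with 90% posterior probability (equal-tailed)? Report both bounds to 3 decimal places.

Posterior: Beta(4+33, 1+3) = Beta(37, 4).
Equal-tailed 90% interval: the 0.05 and 0.95 quantiles of Beta(37, 4).
Posterior mean ≈ 0.902, SD ≈ 0.046; a Normal approximation gives roughly [0.827, 0.978].
Exact: F⁻¹(0.05) = 0.817; F⁻¹(0.95) = 0.965.

[0.817, 0.965]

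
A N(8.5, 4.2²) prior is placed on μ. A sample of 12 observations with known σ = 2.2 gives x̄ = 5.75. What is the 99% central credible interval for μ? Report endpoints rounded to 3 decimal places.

Posterior precision = 1/4.2² + 12/2.2² = 0.0567 + 2.4793 = 2.5360, so posterior SD = 0.6279.
Posterior mean = (8.5/4.2² + 12·5.75/2.2²) / 2.5360 = 5.8115.
Interval: 5.8115 ± 2.576 × 0.6279 → [4.194, 7.429].

[4.194, 7.429]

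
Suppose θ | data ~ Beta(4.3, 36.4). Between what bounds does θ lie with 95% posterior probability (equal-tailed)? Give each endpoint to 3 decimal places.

Posterior: Beta(4.3, 36.4).
Equal-tailed 95% interval: the 0.025 and 0.975 quantiles of Beta(4.3, 36.4).
Posterior mean ≈ 0.106, SD ≈ 0.048; a Normal approximation gives roughly [0.012, 0.199].
Exact: F⁻¹(0.025) = 0.032; F⁻¹(0.975) = 0.215.

[0.032, 0.215]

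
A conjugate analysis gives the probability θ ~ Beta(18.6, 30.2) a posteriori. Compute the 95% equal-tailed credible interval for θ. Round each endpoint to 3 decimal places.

[0.252, 0.520]

Posterior: Beta(18.6, 30.2).
Equal-tailed 95% interval: the 0.025 and 0.975 quantiles of Beta(18.6, 30.2).
Posterior mean ≈ 0.381, SD ≈ 0.069; a Normal approximation gives roughly [0.246, 0.516].
Exact: F⁻¹(0.025) = 0.252; F⁻¹(0.975) = 0.520.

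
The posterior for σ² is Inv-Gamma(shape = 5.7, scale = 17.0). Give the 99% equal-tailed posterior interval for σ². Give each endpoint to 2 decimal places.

[1.24, 12.19]

Inverse-Gamma(5.7, 17.0) quantiles: F⁻¹(0.005) and F⁻¹(0.995).
Equivalently, 1/σ² ~ Gamma(5.7, rate = 17.0); invert its 0.995 and 0.005 quantiles.
Posterior mean ≈ 3.62, SD ≈ 1.88; a Normal approximation gives roughly [-1.23, 8.46].
Exact: lower = 1.24; upper = 12.19.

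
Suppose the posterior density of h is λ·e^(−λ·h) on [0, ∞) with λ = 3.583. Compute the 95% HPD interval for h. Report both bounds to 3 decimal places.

[0.000, 0.836]

The exponential density is strictly decreasing on [0, ∞), so the HPD interval is anchored at 0: [0, q] with P(h ≤ q) = 0.95.
q = −ln(1 − 0.95) / 3.583 = 2.9957 / 3.583 = 0.836.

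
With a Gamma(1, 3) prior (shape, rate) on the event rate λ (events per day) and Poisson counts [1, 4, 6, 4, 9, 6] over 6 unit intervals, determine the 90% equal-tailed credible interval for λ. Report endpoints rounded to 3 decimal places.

[2.494, 4.521]

Posterior: Gamma(1+30, 3+6) = Gamma(31, 9) (shape, rate).
Equal-tailed 90% interval: Gamma(31, 9) quantiles at 0.05 and 0.95.
Posterior mean ≈ 3.444, SD ≈ 0.619; a Normal approximation gives roughly [2.427, 4.462].
Exact: lower = 2.494; upper = 4.521.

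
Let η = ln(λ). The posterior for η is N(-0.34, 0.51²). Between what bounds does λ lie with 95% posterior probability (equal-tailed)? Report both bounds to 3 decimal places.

On the log scale the 95% interval is -0.34 ± 1.960 × 0.51 = [-1.3396, 0.6596].
Exponentiate: [e^-1.3396, e^0.6596] = [0.262, 1.934].

[0.262, 1.934]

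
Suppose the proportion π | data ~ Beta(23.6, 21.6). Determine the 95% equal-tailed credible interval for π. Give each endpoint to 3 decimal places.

[0.378, 0.665]

Posterior: Beta(23.6, 21.6).
Equal-tailed 95% interval: the 0.025 and 0.975 quantiles of Beta(23.6, 21.6).
Posterior mean ≈ 0.522, SD ≈ 0.073; a Normal approximation gives roughly [0.378, 0.666].
Exact: F⁻¹(0.025) = 0.378; F⁻¹(0.975) = 0.665.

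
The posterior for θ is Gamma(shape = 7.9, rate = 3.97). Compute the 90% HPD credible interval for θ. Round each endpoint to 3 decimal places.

The posterior is unimodal and skewed, so the HPD interval has equal density at both endpoints and is the shortest 90% interval.
Solving f(0.856) = f(3.083) with F(3.083) − F(0.856) = 0.90 gives [0.856, 3.083].
For comparison, the equal-tailed interval is [0.985, 3.279]; the HPD is narrower and shifted toward the mode.

[0.856, 3.083]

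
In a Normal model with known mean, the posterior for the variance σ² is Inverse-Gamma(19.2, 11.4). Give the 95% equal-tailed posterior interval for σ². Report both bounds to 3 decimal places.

[0.397, 0.983]

Inverse-Gamma(19.2, 11.4) quantiles: F⁻¹(0.025) and F⁻¹(0.975).
Equivalently, 1/σ² ~ Gamma(19.2, rate = 11.4); invert its 0.975 and 0.025 quantiles.
Posterior mean ≈ 0.626, SD ≈ 0.151; a Normal approximation gives roughly [0.330, 0.922].
Exact: lower = 0.397; upper = 0.983.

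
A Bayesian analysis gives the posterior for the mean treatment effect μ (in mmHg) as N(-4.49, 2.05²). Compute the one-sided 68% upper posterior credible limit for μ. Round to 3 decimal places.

Need U with P(μ ≤ U) = 0.68: U = -4.49 + z_{0.32}·2.05.
z = 0.468; U = -4.49 + 0.468 × 2.05 = -3.531.

-3.531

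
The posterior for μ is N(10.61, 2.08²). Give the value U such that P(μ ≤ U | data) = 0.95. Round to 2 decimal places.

14.03

Need U with P(μ ≤ U) = 0.95: U = 10.61 + z_{0.05}·2.08.
z = 1.645; U = 10.61 + 1.645 × 2.08 = 14.03.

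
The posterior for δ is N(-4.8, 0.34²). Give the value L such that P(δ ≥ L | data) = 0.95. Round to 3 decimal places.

-5.359

Need L with P(δ ≥ L) = 0.95: L = -4.8 − z_{0.05}·0.34.
z = 1.645; L = -4.8 − 1.645 × 0.34 = -5.359.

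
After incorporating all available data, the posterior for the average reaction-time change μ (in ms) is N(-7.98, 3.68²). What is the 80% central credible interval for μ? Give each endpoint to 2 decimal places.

The posterior is symmetric, so the 80% equal-tailed interval is μ = -7.98 ± z·3.68 with z = 1.282.
Half-width: 1.282 × 3.68 = 4.72.
-7.98 − 4.72 = -12.70; -7.98 + 4.72 = -3.26.

[-12.70, -3.26]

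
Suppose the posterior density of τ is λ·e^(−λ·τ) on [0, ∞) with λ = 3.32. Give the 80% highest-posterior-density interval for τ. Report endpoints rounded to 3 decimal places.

The exponential density is strictly decreasing on [0, ∞), so the HPD interval is anchored at 0: [0, q] with P(τ ≤ q) = 0.80.
q = −ln(1 − 0.80) / 3.32 = 1.6094 / 3.32 = 0.485.

[0.000, 0.485]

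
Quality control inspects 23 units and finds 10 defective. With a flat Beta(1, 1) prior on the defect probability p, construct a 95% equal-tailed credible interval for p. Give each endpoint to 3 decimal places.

Posterior: Beta(1+10, 1+13) = Beta(11, 14).
Equal-tailed 95% interval: the 0.025 and 0.975 quantiles of Beta(11, 14).
Posterior mean ≈ 0.440, SD ≈ 0.097; a Normal approximation gives roughly [0.249, 0.631].
Exact: F⁻¹(0.025) = 0.256; F⁻¹(0.975) = 0.634.

[0.256, 0.634]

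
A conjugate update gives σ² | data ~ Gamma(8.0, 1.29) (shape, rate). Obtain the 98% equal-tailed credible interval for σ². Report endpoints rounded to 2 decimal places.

Posterior: Gamma(shape 8.0, rate 1.29).
Equal-tailed 98% interval: Gamma(8.0, 1.29) quantiles at 0.01 and 0.99.
Posterior mean ≈ 6.20, SD ≈ 2.19; a Normal approximation gives roughly [1.10, 11.30].
Exact: lower = 2.25; upper = 12.40.

[2.25, 12.40]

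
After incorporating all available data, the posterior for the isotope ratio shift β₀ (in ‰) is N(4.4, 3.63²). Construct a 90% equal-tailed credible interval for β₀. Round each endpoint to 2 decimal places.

[-1.57, 10.37]

The posterior is symmetric, so the 90% equal-tailed interval is β₀ = 4.4 ± z·3.63 with z = 1.645.
Half-width: 1.645 × 3.63 = 5.97.
4.4 − 5.97 = -1.57; 4.4 + 5.97 = 10.37.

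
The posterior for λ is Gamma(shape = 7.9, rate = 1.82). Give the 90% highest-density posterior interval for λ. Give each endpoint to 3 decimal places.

The posterior is unimodal and skewed, so the HPD interval has equal density at both endpoints and is the shortest 90% interval.
Solving f(1.867) = f(6.726) with F(6.726) − F(1.867) = 0.90 gives [1.867, 6.726].
For comparison, the equal-tailed interval is [2.149, 7.153]; the HPD is narrower and shifted toward the mode.

[1.867, 6.726]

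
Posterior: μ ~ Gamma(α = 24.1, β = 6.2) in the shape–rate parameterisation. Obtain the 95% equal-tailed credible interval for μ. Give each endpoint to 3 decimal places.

Posterior: Gamma(shape 24.1, rate 6.2).
Equal-tailed 95% interval: Gamma(24.1, 6.2) quantiles at 0.025 and 0.975.
Posterior mean ≈ 3.887, SD ≈ 0.792; a Normal approximation gives roughly [2.335, 5.439].
Exact: lower = 2.493; upper = 5.586.

[2.493, 5.586]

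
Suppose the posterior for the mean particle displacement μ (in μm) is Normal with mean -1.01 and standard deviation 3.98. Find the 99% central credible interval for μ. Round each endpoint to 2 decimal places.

The posterior is symmetric, so the 99% equal-tailed interval is μ = -1.01 ± z·3.98 with z = 2.576.
Half-width: 2.576 × 3.98 = 10.25.
-1.01 − 10.25 = -11.26; -1.01 + 10.25 = 9.24.

[-11.26, 9.24]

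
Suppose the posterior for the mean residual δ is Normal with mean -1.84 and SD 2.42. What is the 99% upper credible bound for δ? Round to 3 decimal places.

Need U with P(δ ≤ U) = 0.99: U = -1.84 + z_{0.01}·2.42.
z = 2.326; U = -1.84 + 2.326 × 2.42 = 3.790.

3.790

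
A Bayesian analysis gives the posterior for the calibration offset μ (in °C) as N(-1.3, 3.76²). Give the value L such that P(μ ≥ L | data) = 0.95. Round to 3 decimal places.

Need L with P(μ ≥ L) = 0.95: L = -1.3 − z_{0.05}·3.76.
z = 1.645; L = -1.3 − 1.645 × 3.76 = -7.485.

-7.485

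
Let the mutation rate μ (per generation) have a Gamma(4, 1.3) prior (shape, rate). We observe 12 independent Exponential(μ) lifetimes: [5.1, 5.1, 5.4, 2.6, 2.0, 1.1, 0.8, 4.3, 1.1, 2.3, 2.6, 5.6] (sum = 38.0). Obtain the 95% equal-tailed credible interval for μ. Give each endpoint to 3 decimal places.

[0.233, 0.630]

Posterior: Gamma(4+12, 1.3+38.0) = Gamma(16, 39.3) (shape, rate).
Equal-tailed 95% interval: Gamma(16, 39.3) quantiles at 0.025 and 0.975.
Posterior mean ≈ 0.407, SD ≈ 0.102; a Normal approximation gives roughly [0.208, 0.607].
Exact: lower = 0.233; upper = 0.630.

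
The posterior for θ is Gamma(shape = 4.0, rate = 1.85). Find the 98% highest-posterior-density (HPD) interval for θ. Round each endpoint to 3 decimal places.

The posterior is unimodal and skewed, so the HPD interval has equal density at both endpoints and is the shortest 98% interval.
Solving f(0.273) = f(4.983) with F(4.983) − F(0.273) = 0.98 gives [0.273, 4.983].
For comparison, the equal-tailed interval is [0.445, 5.430]; the HPD is narrower and shifted toward the mode.

[0.273, 4.983]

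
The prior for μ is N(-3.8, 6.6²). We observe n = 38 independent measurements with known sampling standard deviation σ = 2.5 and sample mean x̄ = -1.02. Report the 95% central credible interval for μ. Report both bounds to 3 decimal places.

Posterior precision = 1/6.6² + 38/2.5² = 0.0230 + 6.0800 = 6.1030, so posterior SD = 0.4048.
Posterior mean = (-3.8/6.6² + 38·-1.02/2.5²) / 6.1030 = -1.0305.
Interval: -1.0305 ± 1.960 × 0.4048 → [-1.824, -0.237].

[-1.824, -0.237]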